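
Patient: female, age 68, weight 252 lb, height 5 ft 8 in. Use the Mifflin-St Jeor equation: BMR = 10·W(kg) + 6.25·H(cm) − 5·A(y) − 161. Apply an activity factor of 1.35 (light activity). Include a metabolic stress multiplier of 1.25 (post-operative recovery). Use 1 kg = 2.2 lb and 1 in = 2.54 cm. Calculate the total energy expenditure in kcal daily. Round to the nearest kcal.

2909 kcal daily

Convert to metric: weight = 252 ÷ 2.2 = 114.5455 kg; height = (5×12 + 8) × 2.54 = 68 × 2.54 = 172.72 cm.
Mifflin-St Jeor (female): BMR = 10(114.5455) + 6.25(172.72) − 5(68) − 161 = 1145.4545 + 1079.5 − 340 − 161 = 1723.9545 kcal/day.
TEE = BMR × activity factor = 1723.9545 × 1.35 = 2327.3386 kcal/day.
Apply stress factor: 2327.3386 × 1.25 = 2909.1733 kcal/day.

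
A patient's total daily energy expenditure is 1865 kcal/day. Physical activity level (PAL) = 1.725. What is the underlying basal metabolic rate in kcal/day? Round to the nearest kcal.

1081 kcal/day

BMR = TEE ÷ activity factor = 1865 ÷ 1.725 = 1081.1594 kcal/day.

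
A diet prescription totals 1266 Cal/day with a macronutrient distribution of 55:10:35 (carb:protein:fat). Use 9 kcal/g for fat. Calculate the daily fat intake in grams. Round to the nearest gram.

49 g/day

Fat energy = 35% × 1266 = 443.1 kcal.
At 9 kcal/g: 443.1 ÷ 9 = 49.2333 g.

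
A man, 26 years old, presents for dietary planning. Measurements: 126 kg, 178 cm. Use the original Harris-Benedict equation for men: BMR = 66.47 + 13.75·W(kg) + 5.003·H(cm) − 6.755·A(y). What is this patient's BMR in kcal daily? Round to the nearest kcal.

Harris-Benedict: BMR = 66.47 + 13.75(126) + 5.003(178) − 6.755(26) = 2513.874 kcal/day.

2514 kcal daily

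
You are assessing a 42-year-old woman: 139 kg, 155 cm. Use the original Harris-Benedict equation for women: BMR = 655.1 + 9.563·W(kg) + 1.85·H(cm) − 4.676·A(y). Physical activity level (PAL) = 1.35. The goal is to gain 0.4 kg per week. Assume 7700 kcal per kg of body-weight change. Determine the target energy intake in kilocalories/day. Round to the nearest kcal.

3241 kilocalories/day

Harris-Benedict: BMR = 655.1 + 9.563(139) + 1.85(155) − 4.676(42) = 2074.715 kcal/day.
TEE = 2074.715 × 1.35 = 2800.8653 kcal/day.
Required daily surplus = 0.4 × 7700 ÷ 7 = 440 kcal/day.
Target intake = 2800.8653 + 440 = 3240.8653 kcal/day.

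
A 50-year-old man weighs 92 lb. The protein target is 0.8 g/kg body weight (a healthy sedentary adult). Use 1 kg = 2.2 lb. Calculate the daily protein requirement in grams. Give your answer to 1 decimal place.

33.5 g/day

Weight in kg = 92 ÷ 2.2 = 41.8182 kg.
Protein = 0.8 g/kg × 41.8182 kg = 33.4545 g/day.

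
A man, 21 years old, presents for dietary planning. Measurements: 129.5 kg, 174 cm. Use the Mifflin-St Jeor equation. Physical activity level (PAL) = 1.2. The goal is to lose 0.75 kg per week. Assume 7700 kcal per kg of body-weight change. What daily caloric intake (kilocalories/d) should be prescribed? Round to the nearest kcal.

Mifflin-St Jeor (male): BMR = 10(129.5) + 6.25(174) − 5(21) + 5 = 1295 + 1087.5 − 105 + 5 = 2282.5 kcal/day.
TEE = 2282.5 × 1.2 = 2739 kcal/day.
Required daily deficit = 0.75 × 7700 ÷ 7 = 825 kcal/day.
Target intake = 2739 − 825 = 1914 kcal/day.

1914 kilocalories/d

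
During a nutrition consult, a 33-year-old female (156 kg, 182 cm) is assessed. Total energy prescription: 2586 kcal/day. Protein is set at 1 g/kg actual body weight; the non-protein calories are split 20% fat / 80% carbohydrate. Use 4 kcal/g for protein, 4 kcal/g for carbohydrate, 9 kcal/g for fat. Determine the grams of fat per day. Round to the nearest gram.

44 g/day

Protein = 1 × 156 = 156 g → 156 × 4 = 624 kcal.
Non-protein calories = 2586 − 624 = 1962 kcal.
Fat: 20% × 1962 = 392.4 kcal; carbohydrate: 1569.6 kcal.
Fat: 392.4 kcal ÷ 9 kcal/g = 43.6 g.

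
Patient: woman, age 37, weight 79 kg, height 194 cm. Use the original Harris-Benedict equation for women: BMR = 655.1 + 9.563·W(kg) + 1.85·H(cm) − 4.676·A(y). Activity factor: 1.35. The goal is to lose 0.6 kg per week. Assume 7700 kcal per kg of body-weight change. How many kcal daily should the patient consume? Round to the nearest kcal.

Harris-Benedict: BMR = 655.1 + 9.563(79) + 1.85(194) − 4.676(37) = 1596.465 kcal/day.
TEE = 1596.465 × 1.35 = 2155.2278 kcal/day.
Required daily deficit = 0.6 × 7700 ÷ 7 = 660 kcal/day.
Target intake = 2155.2278 − 660 = 1495.2278 kcal/day.

1495 kcal daily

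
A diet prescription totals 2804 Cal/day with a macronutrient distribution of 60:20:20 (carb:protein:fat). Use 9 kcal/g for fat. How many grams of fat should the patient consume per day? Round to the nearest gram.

Fat energy = 20% × 2804 = 560.8 kcal.
At 9 kcal/g: 560.8 ÷ 9 = 62.3111 g.

62 g/day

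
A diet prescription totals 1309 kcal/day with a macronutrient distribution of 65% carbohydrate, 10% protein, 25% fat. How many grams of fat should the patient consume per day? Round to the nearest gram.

36 g/day

Fat energy = 25% × 1309 = 327.25 kcal.
At 9 kcal/g: 327.25 ÷ 9 = 36.3611 g.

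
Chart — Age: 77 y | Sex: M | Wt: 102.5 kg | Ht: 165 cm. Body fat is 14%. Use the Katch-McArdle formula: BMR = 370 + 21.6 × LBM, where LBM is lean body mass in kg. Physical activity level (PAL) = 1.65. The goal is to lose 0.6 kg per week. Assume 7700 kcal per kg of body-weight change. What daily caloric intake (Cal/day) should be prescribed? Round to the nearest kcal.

3092 Cal/day

LBM = 102.5 × (1 − 0.14) = 88.15 kg. Katch-McArdle: BMR = 370 + 21.6 × 88.15 = 2274.04 kcal/day.
TEE = 2274.04 × 1.65 = 3752.166 kcal/day.
Required daily deficit = 0.6 × 7700 ÷ 7 = 660 kcal/day.
Target intake = 3752.166 − 660 = 3092.166 kcal/day.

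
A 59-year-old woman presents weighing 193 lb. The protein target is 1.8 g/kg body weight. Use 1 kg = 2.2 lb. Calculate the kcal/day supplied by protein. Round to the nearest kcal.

632 kcal/day

Weight in kg = 193 ÷ 2.2 = 87.7273 kg.
Protein = 1.8 g/kg × 87.7273 kg = 157.9091 g/day.
Protein energy = 157.9091 g × 4 kcal/g = 631.6364 kcal/day.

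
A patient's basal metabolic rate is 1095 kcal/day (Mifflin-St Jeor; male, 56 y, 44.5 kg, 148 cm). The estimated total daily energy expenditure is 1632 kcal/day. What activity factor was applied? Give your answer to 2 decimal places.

Activity factor = TEE ÷ BMR = 1632 ÷ 1095 = 1.49.

1.49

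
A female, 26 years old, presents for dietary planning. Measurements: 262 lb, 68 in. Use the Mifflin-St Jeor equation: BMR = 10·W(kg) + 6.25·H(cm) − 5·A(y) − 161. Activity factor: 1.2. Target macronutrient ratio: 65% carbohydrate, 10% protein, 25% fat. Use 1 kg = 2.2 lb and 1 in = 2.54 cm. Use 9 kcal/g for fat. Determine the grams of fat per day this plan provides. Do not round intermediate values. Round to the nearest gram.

66 g/day

Convert to metric: weight = 262 ÷ 2.2 = 119.0909 kg; height = 68 × 2.54 = 172.72 cm.
Mifflin-St Jeor (female): BMR = 10(119.0909) + 6.25(172.72) − 5(26) − 161 = 1190.9091 + 1079.5 − 130 − 161 = 1979.4091 kcal/day.
TEE = 1979.4091 × 1.2 = 2375.2909 kcal/day.
Fat energy = 25% × 2375.2909 = 593.8227 kcal.
Fat = 593.8227 ÷ 9 kcal/g = 65.9803 g.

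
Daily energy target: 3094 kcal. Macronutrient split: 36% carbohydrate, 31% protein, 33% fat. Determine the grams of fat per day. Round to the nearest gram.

113 g/day

Fat energy = 33% × 3094 = 1021.02 kcal.
At 9 kcal/g: 1021.02 ÷ 9 = 113.4467 g.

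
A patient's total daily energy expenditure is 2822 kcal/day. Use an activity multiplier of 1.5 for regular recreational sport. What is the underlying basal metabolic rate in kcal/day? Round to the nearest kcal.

1881 kcal/day

BMR = TEE ÷ activity factor = 2822 ÷ 1.5 = 1881.3333 kcal/day.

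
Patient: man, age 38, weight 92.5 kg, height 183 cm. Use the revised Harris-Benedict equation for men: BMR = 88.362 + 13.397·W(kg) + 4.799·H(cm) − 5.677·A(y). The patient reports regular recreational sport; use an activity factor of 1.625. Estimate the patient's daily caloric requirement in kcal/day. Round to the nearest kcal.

Harris-Benedict: BMR = 88.362 + 13.397(92.5) + 4.799(183) − 5.677(38) = 1990.0755 kcal/day.
TEE = BMR × activity factor = 1990.0755 × 1.625 = 3233.8727 kcal/day.

3234 kcal/day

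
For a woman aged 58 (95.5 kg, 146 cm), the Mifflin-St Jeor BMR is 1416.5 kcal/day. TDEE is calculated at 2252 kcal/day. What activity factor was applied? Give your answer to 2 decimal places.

Activity factor = TEE ÷ BMR = 2252 ÷ 1416.5 = 1.59.

1.59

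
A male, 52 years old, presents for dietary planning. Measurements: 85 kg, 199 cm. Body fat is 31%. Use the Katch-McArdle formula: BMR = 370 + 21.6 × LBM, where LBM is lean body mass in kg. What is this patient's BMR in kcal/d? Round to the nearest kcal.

LBM = 85 × (1 − 0.31) = 58.65 kg. Katch-McArdle: BMR = 370 + 21.6 × 58.65 = 1636.84 kcal/day.

1637 kcal/d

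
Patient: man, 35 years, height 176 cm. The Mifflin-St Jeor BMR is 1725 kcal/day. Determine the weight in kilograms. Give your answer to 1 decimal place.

1725 = 10·W + 6.25(176) − 5(35) + 5
10·W = 1725 − 930 = 795, so W = 79.5 kg.

79.5 kg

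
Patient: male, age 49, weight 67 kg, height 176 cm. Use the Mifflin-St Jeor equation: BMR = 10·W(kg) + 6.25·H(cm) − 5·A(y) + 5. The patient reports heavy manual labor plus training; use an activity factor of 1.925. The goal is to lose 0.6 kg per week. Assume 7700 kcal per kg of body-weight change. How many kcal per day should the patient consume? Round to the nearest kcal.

2285 kcal per day

Mifflin-St Jeor (male): BMR = 10(67) + 6.25(176) − 5(49) + 5 = 670 + 1100 − 245 + 5 = 1530 kcal/day.
TEE = 1530 × 1.925 = 2945.25 kcal/day.
Required daily deficit = 0.6 × 7700 ÷ 7 = 660 kcal/day.
Target intake = 2945.25 − 660 = 2285.25 kcal/day.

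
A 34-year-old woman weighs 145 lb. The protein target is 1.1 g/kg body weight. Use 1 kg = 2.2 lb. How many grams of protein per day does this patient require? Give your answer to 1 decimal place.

Weight in kg = 145 ÷ 2.2 = 65.9091 kg.
Protein = 1.1 g/kg × 65.9091 kg = 72.5 g/day.

72.5 g/day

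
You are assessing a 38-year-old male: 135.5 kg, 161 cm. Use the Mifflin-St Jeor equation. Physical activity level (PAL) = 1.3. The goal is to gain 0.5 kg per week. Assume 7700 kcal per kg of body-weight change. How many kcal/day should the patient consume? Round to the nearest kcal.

3379 kcal/day

Mifflin-St Jeor (male): BMR = 10(135.5) + 6.25(161) − 5(38) + 5 = 1355 + 1006.25 − 190 + 5 = 2176.25 kcal/day.
TEE = 2176.25 × 1.3 = 2829.125 kcal/day.
Required daily surplus = 0.5 × 7700 ÷ 7 = 550 kcal/day.
Target intake = 2829.125 + 550 = 3379.125 kcal/day.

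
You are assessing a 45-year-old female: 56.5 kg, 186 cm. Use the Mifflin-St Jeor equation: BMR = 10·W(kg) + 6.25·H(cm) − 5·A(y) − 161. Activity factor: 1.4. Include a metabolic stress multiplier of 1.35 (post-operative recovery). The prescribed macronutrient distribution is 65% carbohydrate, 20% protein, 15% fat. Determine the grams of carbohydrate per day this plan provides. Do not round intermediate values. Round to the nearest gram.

Mifflin-St Jeor (female): BMR = 10(56.5) + 6.25(186) − 5(45) − 161 = 565 + 1162.5 − 225 − 161 = 1341.5 kcal/day.
TEE = 1341.5 × 1.4 = 1878.1 kcal/day.
With stress factor 1.35: 1878.1 × 1.35 = 2535.435 kcal/day.
Carbohydrate energy = 65% × 2535.435 = 1648.0328 kcal.
Carbohydrate = 1648.0328 ÷ 4 kcal/g = 412.0082 g.

412 g/day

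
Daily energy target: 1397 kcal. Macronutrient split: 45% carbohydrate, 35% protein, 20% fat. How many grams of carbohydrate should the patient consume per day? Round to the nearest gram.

157 g/day

Carbohydrate energy = 45% × 1397 = 628.65 kcal.
At 4 kcal/g: 628.65 ÷ 4 = 157.1625 g.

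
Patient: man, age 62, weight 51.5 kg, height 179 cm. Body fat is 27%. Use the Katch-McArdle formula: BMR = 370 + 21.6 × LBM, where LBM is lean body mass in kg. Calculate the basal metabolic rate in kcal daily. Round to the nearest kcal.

LBM = 51.5 × (1 − 0.27) = 37.595 kg. Katch-McArdle: BMR = 370 + 21.6 × 37.595 = 1182.052 kcal/day.

1182 kcal daily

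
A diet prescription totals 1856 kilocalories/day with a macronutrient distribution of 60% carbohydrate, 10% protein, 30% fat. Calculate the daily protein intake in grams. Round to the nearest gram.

46 g/day

Protein energy = 10% × 1856 = 185.6 kcal.
At 4 kcal/g: 185.6 ÷ 4 = 46.4 g.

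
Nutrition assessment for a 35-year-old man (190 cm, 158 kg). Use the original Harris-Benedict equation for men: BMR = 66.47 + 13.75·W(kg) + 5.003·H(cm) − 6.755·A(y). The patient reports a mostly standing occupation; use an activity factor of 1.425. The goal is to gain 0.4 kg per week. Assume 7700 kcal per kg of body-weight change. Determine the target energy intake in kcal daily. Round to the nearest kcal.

Harris-Benedict: BMR = 66.47 + 13.75(158) + 5.003(190) − 6.755(35) = 2953.115 kcal/day.
TEE = 2953.115 × 1.425 = 4208.1889 kcal/day.
Required daily surplus = 0.4 × 7700 ÷ 7 = 440 kcal/day.
Target intake = 4208.1889 + 440 = 4648.1889 kcal/day.

4648 kcal daily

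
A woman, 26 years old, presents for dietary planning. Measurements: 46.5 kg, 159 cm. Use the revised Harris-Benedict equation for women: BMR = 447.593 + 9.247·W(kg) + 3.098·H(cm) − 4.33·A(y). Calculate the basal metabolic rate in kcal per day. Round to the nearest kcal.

Harris-Benedict: BMR = 447.593 + 9.247(46.5) + 3.098(159) − 4.33(26) = 1257.5805 kcal/day.

1258 kcal per day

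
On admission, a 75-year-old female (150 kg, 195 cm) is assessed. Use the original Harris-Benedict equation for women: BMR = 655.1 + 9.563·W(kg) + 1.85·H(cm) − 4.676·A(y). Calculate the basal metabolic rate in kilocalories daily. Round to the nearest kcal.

Harris-Benedict: BMR = 655.1 + 9.563(150) + 1.85(195) − 4.676(75) = 2099.6 kcal/day.

2100 kilocalories daily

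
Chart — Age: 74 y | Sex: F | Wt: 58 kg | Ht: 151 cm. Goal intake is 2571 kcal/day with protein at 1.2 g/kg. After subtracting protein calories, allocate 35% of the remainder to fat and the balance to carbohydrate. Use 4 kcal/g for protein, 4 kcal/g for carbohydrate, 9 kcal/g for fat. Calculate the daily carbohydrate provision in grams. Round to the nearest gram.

Protein = 1.2 × 58 = 69.6 g → 69.6 × 4 = 278.4 kcal.
Non-protein calories = 2571 − 278.4 = 2292.6 kcal.
Fat: 35% × 2292.6 = 802.41 kcal; carbohydrate: 1490.19 kcal.
Carbohydrate: 1490.19 kcal ÷ 4 kcal/g = 372.5475 g.

373 g/day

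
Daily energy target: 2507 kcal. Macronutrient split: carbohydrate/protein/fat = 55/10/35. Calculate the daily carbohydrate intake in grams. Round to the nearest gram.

345 g/day

Carbohydrate energy = 55% × 2507 = 1378.85 kcal.
At 4 kcal/g: 1378.85 ÷ 4 = 344.7125 g.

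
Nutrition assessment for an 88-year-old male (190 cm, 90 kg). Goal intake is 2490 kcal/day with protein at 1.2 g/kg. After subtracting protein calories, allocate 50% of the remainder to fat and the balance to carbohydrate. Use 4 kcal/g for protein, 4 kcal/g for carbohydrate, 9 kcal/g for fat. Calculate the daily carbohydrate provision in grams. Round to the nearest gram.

257 g/day

Protein = 1.2 × 90 = 108 g → 108 × 4 = 432 kcal.
Non-protein calories = 2490 − 432 = 2058 kcal.
Fat: 50% × 2058 = 1029 kcal; carbohydrate: 1029 kcal.
Carbohydrate: 1029 kcal ÷ 4 kcal/g = 257.25 g.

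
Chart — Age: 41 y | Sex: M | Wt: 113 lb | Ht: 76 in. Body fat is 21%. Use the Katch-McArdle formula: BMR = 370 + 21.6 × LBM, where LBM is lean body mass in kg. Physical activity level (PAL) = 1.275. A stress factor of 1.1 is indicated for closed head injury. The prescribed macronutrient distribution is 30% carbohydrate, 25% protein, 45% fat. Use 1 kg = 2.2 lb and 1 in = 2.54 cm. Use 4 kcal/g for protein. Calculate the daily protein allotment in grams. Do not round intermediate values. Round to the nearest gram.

109 g/day

Convert to metric: weight = 113 ÷ 2.2 = 51.3636 kg; height = 76 × 2.54 = 193.04 cm.
LBM = 51.3636 × (1 − 0.21) = 40.5773 kg. Katch-McArdle: BMR = 370 + 21.6 × 40.5773 = 1246.4691 kcal/day.
TEE = 1246.4691 × 1.275 = 1589.2481 kcal/day.
With stress factor 1.1: 1589.2481 × 1.1 = 1748.1729 kcal/day.
Protein energy = 25% × 1748.1729 = 437.0432 kcal.
Protein = 437.0432 ÷ 4 kcal/g = 109.2608 g.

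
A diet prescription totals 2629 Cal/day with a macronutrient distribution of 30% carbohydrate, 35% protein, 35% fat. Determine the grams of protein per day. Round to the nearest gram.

230 g/day

Protein energy = 35% × 2629 = 920.15 kcal.
At 4 kcal/g: 920.15 ÷ 4 = 230.0375 g.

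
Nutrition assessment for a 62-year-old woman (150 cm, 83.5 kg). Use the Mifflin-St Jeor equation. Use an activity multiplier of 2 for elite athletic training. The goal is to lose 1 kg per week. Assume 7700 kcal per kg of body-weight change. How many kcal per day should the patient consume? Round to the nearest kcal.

Mifflin-St Jeor (female): BMR = 10(83.5) + 6.25(150) − 5(62) − 161 = 835 + 937.5 − 310 − 161 = 1301.5 kcal/day.
TEE = 1301.5 × 2 = 2603 kcal/day.
Required daily deficit = 1 × 7700 ÷ 7 = 1100 kcal/day.
Target intake = 2603 − 1100 = 1503 kcal/day.

1503 kcal per day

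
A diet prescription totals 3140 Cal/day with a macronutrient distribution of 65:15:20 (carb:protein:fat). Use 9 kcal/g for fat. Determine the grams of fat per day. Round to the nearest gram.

70 g/day

Fat energy = 20% × 3140 = 628 kcal.
At 9 kcal/g: 628 ÷ 9 = 69.7778 g.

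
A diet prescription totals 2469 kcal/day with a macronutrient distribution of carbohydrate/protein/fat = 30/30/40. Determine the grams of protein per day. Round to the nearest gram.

Protein energy = 30% × 2469 = 740.7 kcal.
At 4 kcal/g: 740.7 ÷ 4 = 185.175 g.

185 g/day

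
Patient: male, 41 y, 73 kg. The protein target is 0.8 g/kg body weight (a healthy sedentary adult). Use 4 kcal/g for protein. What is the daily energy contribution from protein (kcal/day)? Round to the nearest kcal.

Protein = 0.8 g/kg × 73 kg = 58.4 g/day.
Protein energy = 58.4 g × 4 kcal/g = 233.6 kcal/day.

234 kcal/day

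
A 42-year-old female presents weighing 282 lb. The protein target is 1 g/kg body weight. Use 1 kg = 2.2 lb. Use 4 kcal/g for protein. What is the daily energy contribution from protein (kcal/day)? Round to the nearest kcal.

Weight in kg = 282 ÷ 2.2 = 128.1818 kg.
Protein = 1 g/kg × 128.1818 kg = 128.1818 g/day.
Protein energy = 128.1818 g × 4 kcal/g = 512.7273 kcal/day.

513 kcal/day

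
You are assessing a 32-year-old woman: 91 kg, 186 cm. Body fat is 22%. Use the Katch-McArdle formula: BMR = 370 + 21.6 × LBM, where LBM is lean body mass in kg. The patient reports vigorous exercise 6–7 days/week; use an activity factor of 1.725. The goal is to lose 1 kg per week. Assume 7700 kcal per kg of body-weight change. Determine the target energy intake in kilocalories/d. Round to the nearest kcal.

2183 kilocalories/d

LBM = 91 × (1 − 0.22) = 70.98 kg. Katch-McArdle: BMR = 370 + 21.6 × 70.98 = 1903.168 kcal/day.
TEE = 1903.168 × 1.725 = 3282.9648 kcal/day.
Required daily deficit = 1 × 7700 ÷ 7 = 1100 kcal/day.
Target intake = 3282.9648 − 1100 = 2182.9648 kcal/day.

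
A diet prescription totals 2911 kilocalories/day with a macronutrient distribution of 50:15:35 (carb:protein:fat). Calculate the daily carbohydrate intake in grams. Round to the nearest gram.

364 g/day

Carbohydrate energy = 50% × 2911 = 1455.5 kcal.
At 4 kcal/g: 1455.5 ÷ 4 = 363.875 g.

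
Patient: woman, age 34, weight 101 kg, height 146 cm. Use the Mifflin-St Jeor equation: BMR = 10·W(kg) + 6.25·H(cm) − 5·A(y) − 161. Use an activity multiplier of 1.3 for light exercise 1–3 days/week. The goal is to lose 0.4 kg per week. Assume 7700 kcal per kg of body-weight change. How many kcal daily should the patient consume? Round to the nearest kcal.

Mifflin-St Jeor (female): BMR = 10(101) + 6.25(146) − 5(34) − 161 = 1010 + 912.5 − 170 − 161 = 1591.5 kcal/day.
TEE = 1591.5 × 1.3 = 2068.95 kcal/day.
Required daily deficit = 0.4 × 7700 ÷ 7 = 440 kcal/day.
Target intake = 2068.95 − 440 = 1628.95 kcal/day.

1629 kcal daily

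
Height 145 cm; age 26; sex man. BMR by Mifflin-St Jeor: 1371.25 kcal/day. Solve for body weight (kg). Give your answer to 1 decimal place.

1371.25 = 10·W + 6.25(145) − 5(26) + 5
10·W = 1371.25 − 781.25 = 590, so W = 59 kg.

59.0 kg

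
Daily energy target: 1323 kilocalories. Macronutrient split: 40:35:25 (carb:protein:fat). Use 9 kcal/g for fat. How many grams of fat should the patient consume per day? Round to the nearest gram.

37 g/day

Fat energy = 25% × 1323 = 330.75 kcal.
At 9 kcal/g: 330.75 ÷ 9 = 36.75 g.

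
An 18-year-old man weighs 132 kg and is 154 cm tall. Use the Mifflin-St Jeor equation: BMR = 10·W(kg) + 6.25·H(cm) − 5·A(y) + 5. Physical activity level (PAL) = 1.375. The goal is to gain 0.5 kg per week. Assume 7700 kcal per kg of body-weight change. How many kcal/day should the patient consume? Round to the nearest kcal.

Mifflin-St Jeor (male): BMR = 10(132) + 6.25(154) − 5(18) + 5 = 1320 + 962.5 − 90 + 5 = 2197.5 kcal/day.
TEE = 2197.5 × 1.375 = 3021.5625 kcal/day.
Required daily surplus = 0.5 × 7700 ÷ 7 = 550 kcal/day.
Target intake = 3021.5625 + 550 = 3571.5625 kcal/day.

3572 kcal/day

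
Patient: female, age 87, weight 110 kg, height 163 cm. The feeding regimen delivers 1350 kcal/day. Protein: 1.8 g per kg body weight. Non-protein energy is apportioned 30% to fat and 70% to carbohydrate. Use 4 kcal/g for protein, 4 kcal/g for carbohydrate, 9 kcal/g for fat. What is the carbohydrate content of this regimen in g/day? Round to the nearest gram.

Protein = 1.8 × 110 = 198 g → 198 × 4 = 792 kcal.
Non-protein calories = 1350 − 792 = 558 kcal.
Fat: 30% × 558 = 167.4 kcal; carbohydrate: 390.6 kcal.
Carbohydrate: 390.6 kcal ÷ 4 kcal/g = 97.65 g.

98 g/day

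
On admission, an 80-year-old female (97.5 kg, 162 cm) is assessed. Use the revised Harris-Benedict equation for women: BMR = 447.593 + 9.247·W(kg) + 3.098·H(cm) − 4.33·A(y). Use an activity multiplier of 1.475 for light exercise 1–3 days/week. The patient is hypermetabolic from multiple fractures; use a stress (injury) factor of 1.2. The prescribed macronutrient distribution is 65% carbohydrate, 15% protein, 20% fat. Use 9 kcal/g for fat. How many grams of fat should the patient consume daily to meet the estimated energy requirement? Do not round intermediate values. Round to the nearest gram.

59 g/day

Harris-Benedict: BMR = 447.593 + 9.247(97.5) + 3.098(162) − 4.33(80) = 1504.6515 kcal/day.
TEE = 1504.6515 × 1.475 = 2219.361 kcal/day.
With stress factor 1.2: 2219.361 × 1.2 = 2663.2332 kcal/day.
Fat energy = 20% × 2663.2332 = 532.6466 kcal.
Fat = 532.6466 ÷ 9 kcal/g = 59.183 g.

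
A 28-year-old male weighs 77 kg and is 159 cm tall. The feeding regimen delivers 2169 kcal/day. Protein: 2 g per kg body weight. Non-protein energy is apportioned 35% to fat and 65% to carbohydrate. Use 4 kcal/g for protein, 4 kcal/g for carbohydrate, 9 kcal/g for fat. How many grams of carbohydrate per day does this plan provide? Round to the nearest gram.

252 g/day

Protein = 2 × 77 = 154 g → 154 × 4 = 616 kcal.
Non-protein calories = 2169 − 616 = 1553 kcal.
Fat: 35% × 1553 = 543.55 kcal; carbohydrate: 1009.45 kcal.
Carbohydrate: 1009.45 kcal ÷ 4 kcal/g = 252.3625 g.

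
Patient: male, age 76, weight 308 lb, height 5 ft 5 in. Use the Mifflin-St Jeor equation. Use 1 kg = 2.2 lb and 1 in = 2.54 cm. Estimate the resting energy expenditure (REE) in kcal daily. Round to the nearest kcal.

2057 kcal daily

Convert to metric: weight = 308 ÷ 2.2 = 140 kg; height = (5×12 + 5) × 2.54 = 65 × 2.54 = 165.1 cm.
Mifflin-St Jeor (male): BMR = 10(140) + 6.25(165.1) − 5(76) + 5 = 1400 + 1031.875 − 380 + 5 = 2056.875 kcal/day.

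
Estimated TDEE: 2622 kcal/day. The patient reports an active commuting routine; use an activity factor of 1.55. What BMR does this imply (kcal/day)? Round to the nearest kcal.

BMR = TEE ÷ activity factor = 2622 ÷ 1.55 = 1691.6129 kcal/day.

1692 kcal/day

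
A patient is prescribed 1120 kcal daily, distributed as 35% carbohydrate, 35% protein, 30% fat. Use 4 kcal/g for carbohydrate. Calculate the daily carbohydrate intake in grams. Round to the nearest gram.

98 g/day

Carbohydrate energy = 35% × 1120 = 392 kcal.
At 4 kcal/g: 392 ÷ 4 = 98 g.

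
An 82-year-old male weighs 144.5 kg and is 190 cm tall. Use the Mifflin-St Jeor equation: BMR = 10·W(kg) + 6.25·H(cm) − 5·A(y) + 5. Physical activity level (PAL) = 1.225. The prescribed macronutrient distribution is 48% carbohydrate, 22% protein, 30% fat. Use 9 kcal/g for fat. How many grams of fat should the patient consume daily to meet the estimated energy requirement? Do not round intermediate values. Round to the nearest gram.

Mifflin-St Jeor (male): BMR = 10(144.5) + 6.25(190) − 5(82) + 5 = 1445 + 1187.5 − 410 + 5 = 2227.5 kcal/day.
TEE = 2227.5 × 1.225 = 2728.6875 kcal/day.
Fat energy = 30% × 2728.6875 = 818.6063 kcal.
Fat = 818.6063 ÷ 9 kcal/g = 90.9563 g.

91 g/day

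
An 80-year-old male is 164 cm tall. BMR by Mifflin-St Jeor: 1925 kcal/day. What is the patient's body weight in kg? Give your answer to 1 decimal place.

1925 = 10·W + 6.25(164) − 5(80) + 5
10·W = 1925 − 630 = 1295, so W = 129.5 kg.

129.5 kg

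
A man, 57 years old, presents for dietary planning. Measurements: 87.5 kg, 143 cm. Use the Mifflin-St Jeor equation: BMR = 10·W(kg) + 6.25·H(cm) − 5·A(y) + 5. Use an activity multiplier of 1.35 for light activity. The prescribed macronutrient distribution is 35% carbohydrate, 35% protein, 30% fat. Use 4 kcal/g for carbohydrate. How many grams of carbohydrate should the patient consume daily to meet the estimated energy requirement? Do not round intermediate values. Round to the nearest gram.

Mifflin-St Jeor (male): BMR = 10(87.5) + 6.25(143) − 5(57) + 5 = 875 + 893.75 − 285 + 5 = 1488.75 kcal/day.
TEE = 1488.75 × 1.35 = 2009.8125 kcal/day.
Carbohydrate energy = 35% × 2009.8125 = 703.4344 kcal.
Carbohydrate = 703.4344 ÷ 4 kcal/g = 175.8586 g.

176 g/day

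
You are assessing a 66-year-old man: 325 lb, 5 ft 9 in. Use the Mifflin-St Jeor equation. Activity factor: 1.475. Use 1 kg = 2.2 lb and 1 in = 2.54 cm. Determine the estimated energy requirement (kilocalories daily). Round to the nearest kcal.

3315 kilocalories daily

Convert to metric: weight = 325 ÷ 2.2 = 147.7273 kg; height = (5×12 + 9) × 2.54 = 69 × 2.54 = 175.26 cm.
Mifflin-St Jeor (male): BMR = 10(147.7273) + 6.25(175.26) − 5(66) + 5 = 1477.2727 + 1095.375 − 330 + 5 = 2247.6477 kcal/day.
TEE = BMR × activity factor = 2247.6477 × 1.475 = 3315.2804 kcal/day.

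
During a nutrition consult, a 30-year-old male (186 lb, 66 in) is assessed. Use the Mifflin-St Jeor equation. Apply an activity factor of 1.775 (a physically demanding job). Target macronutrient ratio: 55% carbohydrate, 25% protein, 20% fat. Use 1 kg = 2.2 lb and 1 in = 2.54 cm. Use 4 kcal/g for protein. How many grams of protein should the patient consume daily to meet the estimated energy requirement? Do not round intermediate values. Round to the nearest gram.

194 g/day

Convert to metric: weight = 186 ÷ 2.2 = 84.5455 kg; height = 66 × 2.54 = 167.64 cm.
Mifflin-St Jeor (male): BMR = 10(84.5455) + 6.25(167.64) − 5(30) + 5 = 845.4545 + 1047.75 − 150 + 5 = 1748.2045 kcal/day.
TEE = 1748.2045 × 1.775 = 3103.0631 kcal/day.
Protein energy = 25% × 3103.0631 = 775.7658 kcal.
Protein = 775.7658 ÷ 4 kcal/g = 193.9414 g.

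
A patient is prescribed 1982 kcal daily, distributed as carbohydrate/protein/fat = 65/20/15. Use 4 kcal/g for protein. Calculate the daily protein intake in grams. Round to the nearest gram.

Protein energy = 20% × 1982 = 396.4 kcal.
At 4 kcal/g: 396.4 ÷ 4 = 99.1 g.

99 g/day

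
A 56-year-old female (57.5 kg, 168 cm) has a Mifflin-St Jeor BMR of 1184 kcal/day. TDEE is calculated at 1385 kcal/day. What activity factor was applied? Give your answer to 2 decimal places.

1.17

Activity factor = TEE ÷ BMR = 1385 ÷ 1184 = 1.17.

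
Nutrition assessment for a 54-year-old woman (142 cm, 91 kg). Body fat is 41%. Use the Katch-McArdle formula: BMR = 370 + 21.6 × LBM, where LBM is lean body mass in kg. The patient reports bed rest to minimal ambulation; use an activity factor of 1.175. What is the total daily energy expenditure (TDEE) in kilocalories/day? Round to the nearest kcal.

LBM = 91 × (1 − 0.41) = 53.69 kg. Katch-McArdle: BMR = 370 + 21.6 × 53.69 = 1529.704 kcal/day.
TEE = BMR × activity factor = 1529.704 × 1.175 = 1797.4022 kcal/day.

1797 kilocalories/day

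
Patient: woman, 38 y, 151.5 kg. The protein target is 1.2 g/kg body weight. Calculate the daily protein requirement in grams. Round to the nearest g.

Protein = 1.2 g/kg × 151.5 kg = 181.8 g/day.

182 g/day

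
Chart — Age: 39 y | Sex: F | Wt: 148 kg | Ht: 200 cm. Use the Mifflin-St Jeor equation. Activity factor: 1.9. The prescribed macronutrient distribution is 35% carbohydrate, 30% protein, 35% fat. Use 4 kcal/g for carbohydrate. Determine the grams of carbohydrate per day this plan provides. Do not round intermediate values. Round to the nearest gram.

Mifflin-St Jeor (female): BMR = 10(148) + 6.25(200) − 5(39) − 161 = 1480 + 1250 − 195 − 161 = 2374 kcal/day.
TEE = 2374 × 1.9 = 4510.6 kcal/day.
Carbohydrate energy = 35% × 4510.6 = 1578.71 kcal.
Carbohydrate = 1578.71 ÷ 4 kcal/g = 394.6775 g.

395 g/day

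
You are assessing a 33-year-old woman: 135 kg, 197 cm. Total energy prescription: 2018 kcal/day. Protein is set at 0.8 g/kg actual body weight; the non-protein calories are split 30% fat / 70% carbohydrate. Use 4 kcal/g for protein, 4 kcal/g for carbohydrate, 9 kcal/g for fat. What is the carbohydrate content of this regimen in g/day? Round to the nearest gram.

278 g/day

Protein = 0.8 × 135 = 108 g → 108 × 4 = 432 kcal.
Non-protein calories = 2018 − 432 = 1586 kcal.
Fat: 30% × 1586 = 475.8 kcal; carbohydrate: 1110.2 kcal.
Carbohydrate: 1110.2 kcal ÷ 4 kcal/g = 277.55 g.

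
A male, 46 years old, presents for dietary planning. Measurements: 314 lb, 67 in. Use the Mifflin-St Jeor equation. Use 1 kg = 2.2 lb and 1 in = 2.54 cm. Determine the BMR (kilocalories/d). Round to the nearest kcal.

Convert to metric: weight = 314 ÷ 2.2 = 142.7273 kg; height = 67 × 2.54 = 170.18 cm.
Mifflin-St Jeor (male): BMR = 10(142.7273) + 6.25(170.18) − 5(46) + 5 = 1427.2727 + 1063.625 − 230 + 5 = 2265.8977 kcal/day.

2266 kilocalories/d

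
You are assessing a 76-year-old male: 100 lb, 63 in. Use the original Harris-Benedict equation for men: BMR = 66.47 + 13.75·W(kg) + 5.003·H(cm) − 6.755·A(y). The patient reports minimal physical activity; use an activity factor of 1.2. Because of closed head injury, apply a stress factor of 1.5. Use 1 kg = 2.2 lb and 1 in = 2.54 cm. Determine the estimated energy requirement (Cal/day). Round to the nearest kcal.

1762 Cal/day

Convert to metric: weight = 100 ÷ 2.2 = 45.4545 kg; height = 63 × 2.54 = 160.02 cm.
Harris-Benedict: BMR = 66.47 + 13.75(45.4545) + 5.003(160.02) − 6.755(76) = 978.6701 kcal/day.
TEE = BMR × activity factor = 978.6701 × 1.2 = 1174.4041 kcal/day.
Apply stress factor: 1174.4041 × 1.5 = 1761.6061 kcal/day.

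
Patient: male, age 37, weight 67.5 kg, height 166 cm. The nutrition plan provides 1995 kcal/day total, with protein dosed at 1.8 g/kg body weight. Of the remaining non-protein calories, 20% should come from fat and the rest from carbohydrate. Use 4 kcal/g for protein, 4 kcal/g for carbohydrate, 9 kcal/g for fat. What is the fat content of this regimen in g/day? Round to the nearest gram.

34 g/day

Protein = 1.8 × 67.5 = 121.5 g → 121.5 × 4 = 486 kcal.
Non-protein calories = 1995 − 486 = 1509 kcal.
Fat: 20% × 1509 = 301.8 kcal; carbohydrate: 1207.2 kcal.
Fat: 301.8 kcal ÷ 9 kcal/g = 33.5333 g.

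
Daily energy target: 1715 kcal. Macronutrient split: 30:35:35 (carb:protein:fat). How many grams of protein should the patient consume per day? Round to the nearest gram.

150 g/day

Protein energy = 35% × 1715 = 600.25 kcal.
At 4 kcal/g: 600.25 ÷ 4 = 150.0625 g.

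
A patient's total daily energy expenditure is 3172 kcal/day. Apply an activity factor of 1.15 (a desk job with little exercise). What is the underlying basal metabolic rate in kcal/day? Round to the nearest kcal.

BMR = TEE ÷ activity factor = 3172 ÷ 1.15 = 2758.2609 kcal/day.

2758 kcal/day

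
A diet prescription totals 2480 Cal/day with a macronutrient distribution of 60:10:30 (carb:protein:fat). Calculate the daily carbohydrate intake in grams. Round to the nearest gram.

Carbohydrate energy = 60% × 2480 = 1488 kcal.
At 4 kcal/g: 1488 ÷ 4 = 372 g.

372 g/day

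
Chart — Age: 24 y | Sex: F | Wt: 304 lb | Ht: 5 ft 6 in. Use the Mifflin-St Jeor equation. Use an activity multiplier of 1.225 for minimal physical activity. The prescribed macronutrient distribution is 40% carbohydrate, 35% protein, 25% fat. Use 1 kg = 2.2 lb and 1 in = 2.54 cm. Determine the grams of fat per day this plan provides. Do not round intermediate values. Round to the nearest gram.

73 g/day

Convert to metric: weight = 304 ÷ 2.2 = 138.1818 kg; height = (5×12 + 6) × 2.54 = 66 × 2.54 = 167.64 cm.
Mifflin-St Jeor (female): BMR = 10(138.1818) + 6.25(167.64) − 5(24) − 161 = 1381.8182 + 1047.75 − 120 − 161 = 2148.5682 kcal/day.
TEE = 2148.5682 × 1.225 = 2631.996 kcal/day.
Fat energy = 25% × 2631.996 = 657.999 kcal.
Fat = 657.999 ÷ 9 kcal/g = 73.111 g.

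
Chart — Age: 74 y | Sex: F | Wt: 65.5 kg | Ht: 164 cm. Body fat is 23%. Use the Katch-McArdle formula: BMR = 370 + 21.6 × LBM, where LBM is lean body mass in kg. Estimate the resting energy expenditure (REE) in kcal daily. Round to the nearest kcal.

LBM = 65.5 × (1 − 0.23) = 50.435 kg. Katch-McArdle: BMR = 370 + 21.6 × 50.435 = 1459.396 kcal/day.

1459 kcal daily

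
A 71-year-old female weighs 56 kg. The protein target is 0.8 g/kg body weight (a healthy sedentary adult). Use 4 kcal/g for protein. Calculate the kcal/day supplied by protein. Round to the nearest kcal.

Protein = 0.8 g/kg × 56 kg = 44.8 g/day.
Protein energy = 44.8 g × 4 kcal/g = 179.2 kcal/day.

179 kcal/day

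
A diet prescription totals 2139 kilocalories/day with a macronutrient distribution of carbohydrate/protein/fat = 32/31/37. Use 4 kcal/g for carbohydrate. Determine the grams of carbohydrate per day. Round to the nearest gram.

171 g/day

Carbohydrate energy = 32% × 2139 = 684.48 kcal.
At 4 kcal/g: 684.48 ÷ 4 = 171.12 g.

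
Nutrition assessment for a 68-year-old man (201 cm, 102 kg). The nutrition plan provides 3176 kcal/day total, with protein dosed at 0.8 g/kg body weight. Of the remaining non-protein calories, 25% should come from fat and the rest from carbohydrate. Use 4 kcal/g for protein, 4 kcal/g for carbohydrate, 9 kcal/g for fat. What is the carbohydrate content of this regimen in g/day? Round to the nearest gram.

534 g/day

Protein = 0.8 × 102 = 81.6 g → 81.6 × 4 = 326.4 kcal.
Non-protein calories = 3176 − 326.4 = 2849.6 kcal.
Fat: 25% × 2849.6 = 712.4 kcal; carbohydrate: 2137.2 kcal.
Carbohydrate: 2137.2 kcal ÷ 4 kcal/g = 534.3 g.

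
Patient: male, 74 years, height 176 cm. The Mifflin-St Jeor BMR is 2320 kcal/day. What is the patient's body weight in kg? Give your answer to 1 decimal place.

2320 = 10·W + 6.25(176) − 5(74) + 5
10·W = 2320 − 735 = 1585, so W = 158.5 kg.

158.5 kg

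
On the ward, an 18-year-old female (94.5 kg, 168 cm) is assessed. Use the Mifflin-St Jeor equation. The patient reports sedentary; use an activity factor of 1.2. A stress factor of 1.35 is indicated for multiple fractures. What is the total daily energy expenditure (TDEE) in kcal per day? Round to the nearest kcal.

Mifflin-St Jeor (female): BMR = 10(94.5) + 6.25(168) − 5(18) − 161 = 945 + 1050 − 90 − 161 = 1744 kcal/day.
TEE = BMR × activity factor = 1744 × 1.2 = 2092.8 kcal/day.
Apply stress factor: 2092.8 × 1.35 = 2825.28 kcal/day.

2825 kcal per day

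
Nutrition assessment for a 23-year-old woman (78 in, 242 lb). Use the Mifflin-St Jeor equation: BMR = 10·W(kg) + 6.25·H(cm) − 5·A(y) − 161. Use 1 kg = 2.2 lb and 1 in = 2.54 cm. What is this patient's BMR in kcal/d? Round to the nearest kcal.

Convert to metric: weight = 242 ÷ 2.2 = 110 kg; height = 78 × 2.54 = 198.12 cm.
Mifflin-St Jeor (female): BMR = 10(110) + 6.25(198.12) − 5(23) − 161 = 1100 + 1238.25 − 115 − 161 = 2062.25 kcal/day.

2062 kcal/d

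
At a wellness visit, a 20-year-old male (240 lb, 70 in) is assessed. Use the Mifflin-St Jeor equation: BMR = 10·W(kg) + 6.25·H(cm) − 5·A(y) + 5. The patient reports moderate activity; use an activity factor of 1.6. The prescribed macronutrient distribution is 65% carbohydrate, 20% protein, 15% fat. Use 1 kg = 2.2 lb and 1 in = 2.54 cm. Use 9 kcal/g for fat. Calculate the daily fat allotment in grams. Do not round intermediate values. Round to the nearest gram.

Convert to metric: weight = 240 ÷ 2.2 = 109.0909 kg; height = 70 × 2.54 = 177.8 cm.
Mifflin-St Jeor (male): BMR = 10(109.0909) + 6.25(177.8) − 5(20) + 5 = 1090.9091 + 1111.25 − 100 + 5 = 2107.1591 kcal/day.
TEE = 2107.1591 × 1.6 = 3371.4545 kcal/day.
Fat energy = 15% × 3371.4545 = 505.7182 kcal.
Fat = 505.7182 ÷ 9 kcal/g = 56.1909 g.

56 g/day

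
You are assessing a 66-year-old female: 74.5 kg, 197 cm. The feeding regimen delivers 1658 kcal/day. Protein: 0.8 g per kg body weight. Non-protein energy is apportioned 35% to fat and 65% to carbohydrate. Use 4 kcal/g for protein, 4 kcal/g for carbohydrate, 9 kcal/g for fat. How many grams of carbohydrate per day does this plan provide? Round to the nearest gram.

Protein = 0.8 × 74.5 = 59.6 g → 59.6 × 4 = 238.4 kcal.
Non-protein calories = 1658 − 238.4 = 1419.6 kcal.
Fat: 35% × 1419.6 = 496.86 kcal; carbohydrate: 922.74 kcal.
Carbohydrate: 922.74 kcal ÷ 4 kcal/g = 230.685 g.

231 g/day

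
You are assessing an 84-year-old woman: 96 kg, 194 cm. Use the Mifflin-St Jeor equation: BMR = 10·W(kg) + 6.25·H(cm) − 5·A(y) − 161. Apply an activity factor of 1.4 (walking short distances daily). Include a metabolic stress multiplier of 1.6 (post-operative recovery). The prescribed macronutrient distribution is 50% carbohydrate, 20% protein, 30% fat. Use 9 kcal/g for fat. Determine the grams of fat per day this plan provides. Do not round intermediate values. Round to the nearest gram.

119 g/day

Mifflin-St Jeor (female): BMR = 10(96) + 6.25(194) − 5(84) − 161 = 960 + 1212.5 − 420 − 161 = 1591.5 kcal/day.
TEE = 1591.5 × 1.4 = 2228.1 kcal/day.
With stress factor 1.6: 2228.1 × 1.6 = 3564.96 kcal/day.
Fat energy = 30% × 3564.96 = 1069.488 kcal.
Fat = 1069.488 ÷ 9 kcal/g = 118.832 g.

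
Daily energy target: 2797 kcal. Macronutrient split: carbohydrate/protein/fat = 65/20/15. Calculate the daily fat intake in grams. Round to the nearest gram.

47 g/day

Fat energy = 15% × 2797 = 419.55 kcal.
At 9 kcal/g: 419.55 ÷ 9 = 46.6167 g.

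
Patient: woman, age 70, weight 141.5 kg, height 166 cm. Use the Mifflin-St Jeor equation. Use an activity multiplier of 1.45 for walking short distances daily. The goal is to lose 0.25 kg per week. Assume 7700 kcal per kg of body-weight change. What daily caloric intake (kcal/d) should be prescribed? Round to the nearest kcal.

Mifflin-St Jeor (female): BMR = 10(141.5) + 6.25(166) − 5(70) − 161 = 1415 + 1037.5 − 350 − 161 = 1941.5 kcal/day.
TEE = 1941.5 × 1.45 = 2815.175 kcal/day.
Required daily deficit = 0.25 × 7700 ÷ 7 = 275 kcal/day.
Target intake = 2815.175 − 275 = 2540.175 kcal/day.

2540 kcal/d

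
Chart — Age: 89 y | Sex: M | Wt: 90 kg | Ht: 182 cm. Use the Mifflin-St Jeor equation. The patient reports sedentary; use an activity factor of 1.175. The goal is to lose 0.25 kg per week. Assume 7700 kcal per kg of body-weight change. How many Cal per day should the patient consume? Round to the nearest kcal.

Mifflin-St Jeor (male): BMR = 10(90) + 6.25(182) − 5(89) + 5 = 900 + 1137.5 − 445 + 5 = 1597.5 kcal/day.
TEE = 1597.5 × 1.175 = 1877.0625 kcal/day.
Required daily deficit = 0.25 × 7700 ÷ 7 = 275 kcal/day.
Target intake = 1877.0625 − 275 = 1602.0625 kcal/day.

1602 Cal per day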